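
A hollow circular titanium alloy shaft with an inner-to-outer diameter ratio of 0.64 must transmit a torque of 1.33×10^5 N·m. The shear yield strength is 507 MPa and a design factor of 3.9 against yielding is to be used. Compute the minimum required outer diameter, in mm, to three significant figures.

τ_allow = 507/3.9 = 130.0 MPa.
For a hollow shaft τ = 16T/[πd_o³(1−k⁴)] with k = 0.64, so 1−k⁴ = 0.8322.
d_o³ = 16T/[π τ_allow (1−k⁴)] = 16×1.3300×10^8/(π×130.0×0.8322) = 6.261×10^6 mm³.
d_o = 184.3 mm.

d_o = 184 mm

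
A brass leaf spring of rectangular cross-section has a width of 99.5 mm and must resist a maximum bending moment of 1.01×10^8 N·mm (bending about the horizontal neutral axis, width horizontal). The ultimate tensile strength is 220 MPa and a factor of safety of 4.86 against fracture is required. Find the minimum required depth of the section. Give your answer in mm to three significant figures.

h = 367 mm

σ_allow = 220/4.86 = 45.27 MPa.
For a rectangular section σ = 6M/(bh²), so h² = 6M/(b σ_allow) = 6×1.0100×10^8/(99.5×45.27) = 134500 mm².
h = 366.8 mm.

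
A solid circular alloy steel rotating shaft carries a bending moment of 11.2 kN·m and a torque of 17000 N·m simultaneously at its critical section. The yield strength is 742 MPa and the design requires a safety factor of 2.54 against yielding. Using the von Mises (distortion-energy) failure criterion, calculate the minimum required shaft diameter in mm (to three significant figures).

σ_allow = σ_y/n = 742/2.54 = 292.1 MPa.
For a solid shaft σ_b = 32M/(πd³) and τ = 16T/(πd³), so the von Mises stress is σ' = (16/πd³)·√(4M²+3T²).
√(4M²+3T²) = √(4×(1.120×10^7)² + 3×(1.700×10^7)²) = 3.700×10^7 N·mm.
d³ = 16×3.700×10^7/(π×292.1) = 645000 mm³.
d = 86.40 mm.

d = 86.4 mm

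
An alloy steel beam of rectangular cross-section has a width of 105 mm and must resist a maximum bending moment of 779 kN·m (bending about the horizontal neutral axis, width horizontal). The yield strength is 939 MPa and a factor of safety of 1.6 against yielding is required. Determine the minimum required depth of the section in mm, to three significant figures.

σ_allow = 939/1.6 = 586.9 MPa.
For a rectangular section σ = 6M/(bh²), so h² = 6M/(b σ_allow) = 6×7.7900×10^8/(105×586.9) = 75850 mm².
h = 275.4 mm.

h = 275 mm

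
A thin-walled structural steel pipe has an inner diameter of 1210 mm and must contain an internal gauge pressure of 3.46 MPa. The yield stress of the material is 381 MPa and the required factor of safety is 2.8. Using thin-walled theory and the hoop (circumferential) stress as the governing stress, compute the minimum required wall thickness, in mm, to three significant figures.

t = 15.4 mm

σ_allow = 381/2.8 = 136.1 MPa.
Hoop stress σ_h = pD/(2t), so t = pD/(2σ_allow) = 3.46×1210/(2×136.1) = 15.38 mm.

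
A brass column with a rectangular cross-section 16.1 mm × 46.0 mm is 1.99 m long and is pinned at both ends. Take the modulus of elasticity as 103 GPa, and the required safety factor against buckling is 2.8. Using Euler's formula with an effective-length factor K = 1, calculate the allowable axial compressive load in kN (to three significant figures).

Buckling occurs about the weak axis: I_min = h·b³/12 = 46.0×16.1³/12 = 16000 mm⁴ (b = 16.1 mm is the smaller dimension).
Effective length L_e = KL = 1×1.99 m = 1990 mm.
Euler critical load P_cr = π²EI/L_e² = π²×103000×16000/1990² = 4107 N.
P_allow = P_cr/n = 4107/2.8 = 1467 N.

P_allow = 1.47 kN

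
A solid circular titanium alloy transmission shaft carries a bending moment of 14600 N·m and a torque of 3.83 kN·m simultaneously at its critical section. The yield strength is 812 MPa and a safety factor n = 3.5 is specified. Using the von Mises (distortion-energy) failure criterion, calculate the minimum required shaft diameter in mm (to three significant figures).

d = 86.9 mm

σ_allow = σ_y/n = 812/3.5 = 232.0 MPa.
For a solid shaft σ_b = 32M/(πd³) and τ = 16T/(πd³), so the von Mises stress is σ' = (16/πd³)·√(4M²+3T²).
√(4M²+3T²) = √(4×(1.460×10^7)² + 3×(3.830×10^6)²) = 2.994×10^7 N·mm.
d³ = 16×2.994×10^7/(π×232.0) = 657300 mm³.
d = 86.95 mm.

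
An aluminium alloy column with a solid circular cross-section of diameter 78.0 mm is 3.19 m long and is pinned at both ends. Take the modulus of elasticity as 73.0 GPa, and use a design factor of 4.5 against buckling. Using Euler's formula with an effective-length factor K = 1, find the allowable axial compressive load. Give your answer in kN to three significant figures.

P_allow = 28.6 kN

I = πd⁴/64 = π×78.0⁴/64 = 1.817×10^6 mm⁴.
Effective length L_e = KL = 1×3.19 m = 3190 mm.
Euler critical load P_cr = π²EI/L_e² = π²×73000×1.817×10^6/3190² = 128600 N.
P_allow = P_cr/n = 128600/4.5 = 28590 N.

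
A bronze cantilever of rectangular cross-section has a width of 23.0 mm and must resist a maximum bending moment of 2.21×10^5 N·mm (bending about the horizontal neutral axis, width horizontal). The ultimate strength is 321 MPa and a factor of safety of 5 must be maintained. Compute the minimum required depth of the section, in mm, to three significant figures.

σ_allow = 321/5 = 64.20 MPa.
For a rectangular section σ = 6M/(bh²), so h² = 6M/(b σ_allow) = 6×221000/(23.0×64.20) = 898.0 mm².
h = 29.97 mm.

h = 30.0 mm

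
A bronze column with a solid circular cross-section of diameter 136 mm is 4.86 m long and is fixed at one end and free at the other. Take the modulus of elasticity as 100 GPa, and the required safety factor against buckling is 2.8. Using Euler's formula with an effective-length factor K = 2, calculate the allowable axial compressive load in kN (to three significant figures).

I = πd⁴/64 = π×136⁴/64 = 1.679×10^7 mm⁴.
Effective length L_e = KL = 2×4.86 m = 9720 mm.
Euler critical load P_cr = π²EI/L_e² = π²×100000×1.679×10^7/9720² = 175400 N.
P_allow = P_cr/n = 175400/2.8 = 62650 N.

P_allow = 62.7 kN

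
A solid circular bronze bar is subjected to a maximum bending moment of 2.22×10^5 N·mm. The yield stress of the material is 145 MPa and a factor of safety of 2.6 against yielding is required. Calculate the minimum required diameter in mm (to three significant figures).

d = 34.4 mm

σ_allow = 145/2.6 = 55.77 MPa.
For a solid circular section σ = 32M/(πd³), so d³ = 32M/(π σ_allow) = 32×222000/(π×55.77) = 40550 mm³.
d = 34.35 mm.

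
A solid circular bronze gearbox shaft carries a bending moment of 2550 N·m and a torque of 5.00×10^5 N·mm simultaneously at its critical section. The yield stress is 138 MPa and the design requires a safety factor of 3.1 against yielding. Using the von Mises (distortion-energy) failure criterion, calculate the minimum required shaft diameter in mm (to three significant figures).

σ_allow = σ_y/n = 138/3.1 = 44.52 MPa.
For a solid shaft σ_b = 32M/(πd³) and τ = 16T/(πd³), so the von Mises stress is σ' = (16/πd³)·√(4M²+3T²).
√(4M²+3T²) = √(4×(2.550×10^6)² + 3×(500000)²) = 5.173×10^6 N·mm.
d³ = 16×5.173×10^6/(π×44.52) = 591800 mm³.
d = 83.96 mm.

d = 84.0 mm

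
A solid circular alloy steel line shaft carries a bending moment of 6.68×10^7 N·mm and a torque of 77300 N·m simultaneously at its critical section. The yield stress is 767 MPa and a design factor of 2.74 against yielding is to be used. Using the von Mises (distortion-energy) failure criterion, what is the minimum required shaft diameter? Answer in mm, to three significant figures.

σ_allow = σ_y/n = 767/2.74 = 279.9 MPa.
For a solid shaft σ_b = 32M/(πd³) and τ = 16T/(πd³), so the von Mises stress is σ' = (16/πd³)·√(4M²+3T²).
√(4M²+3T²) = √(4×(6.680×10^7)² + 3×(7.730×10^7)²) = 1.891×10^8 N·mm.
d³ = 16×1.891×10^8/(π×279.9) = 3.441×10^6 mm³.
d = 151.0 mm.

d = 151 mm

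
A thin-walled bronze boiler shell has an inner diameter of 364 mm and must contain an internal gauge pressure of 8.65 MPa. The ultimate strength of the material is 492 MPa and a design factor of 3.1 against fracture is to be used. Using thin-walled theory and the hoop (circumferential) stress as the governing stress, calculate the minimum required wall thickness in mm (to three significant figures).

t = 9.92 mm

σ_allow = 492/3.1 = 158.7 MPa.
Hoop stress σ_h = pD/(2t), so t = pD/(2σ_allow) = 8.65×364/(2×158.7) = 9.919 mm.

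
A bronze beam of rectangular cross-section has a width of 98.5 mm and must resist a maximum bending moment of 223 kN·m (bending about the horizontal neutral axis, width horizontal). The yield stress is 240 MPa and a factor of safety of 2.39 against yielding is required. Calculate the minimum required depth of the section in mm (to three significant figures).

h = 368 mm

σ_allow = 240/2.39 = 100.4 MPa.
For a rectangular section σ = 6M/(bh²), so h² = 6M/(b σ_allow) = 6×2.2300×10^8/(98.5×100.4) = 135300 mm².
h = 367.8 mm.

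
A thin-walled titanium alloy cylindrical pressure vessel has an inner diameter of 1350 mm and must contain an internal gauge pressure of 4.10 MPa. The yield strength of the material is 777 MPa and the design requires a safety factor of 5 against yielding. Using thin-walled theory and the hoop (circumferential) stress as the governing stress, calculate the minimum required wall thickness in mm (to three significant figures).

σ_allow = 777/5 = 155.4 MPa.
Hoop stress σ_h = pD/(2t), so t = pD/(2σ_allow) = 4.10×1350/(2×155.4) = 17.81 mm.

t = 17.8 mm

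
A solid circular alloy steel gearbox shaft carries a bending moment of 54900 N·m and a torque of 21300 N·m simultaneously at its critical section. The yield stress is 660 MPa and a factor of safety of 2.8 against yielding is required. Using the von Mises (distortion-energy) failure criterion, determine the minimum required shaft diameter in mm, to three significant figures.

σ_allow = σ_y/n = 660/2.8 = 235.7 MPa.
For a solid shaft σ_b = 32M/(πd³) and τ = 16T/(πd³), so the von Mises stress is σ' = (16/πd³)·√(4M²+3T²).
√(4M²+3T²) = √(4×(5.490×10^7)² + 3×(2.130×10^7)²) = 1.158×10^8 N·mm.
d³ = 16×1.158×10^8/(π×235.7) = 2.503×10^6 mm³.
d = 135.8 mm.

d = 136 mm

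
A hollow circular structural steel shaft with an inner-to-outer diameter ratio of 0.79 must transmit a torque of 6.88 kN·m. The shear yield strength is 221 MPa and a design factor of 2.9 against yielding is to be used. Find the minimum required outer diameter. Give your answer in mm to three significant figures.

τ_allow = 221/2.9 = 76.21 MPa.
For a hollow shaft τ = 16T/[πd_o³(1−k⁴)] with k = 0.79, so 1−k⁴ = 0.6105.
d_o³ = 16T/[π τ_allow (1−k⁴)] = 16×6880000/(π×76.21×0.6105) = 753100 mm³.
d_o = 90.98 mm.

d_o = 91.0 mm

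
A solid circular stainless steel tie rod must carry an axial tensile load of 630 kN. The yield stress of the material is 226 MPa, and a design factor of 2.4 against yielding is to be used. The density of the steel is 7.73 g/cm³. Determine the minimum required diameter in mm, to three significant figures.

d = 92.3 mm

Allowable stress σ_allow = 226/2.4 = 94.17 MPa.
Required area A = F/σ_allow = 630000/94.17 = 6690 mm².
A = πd²/4 → d = √(4A/π) = 92.29 mm.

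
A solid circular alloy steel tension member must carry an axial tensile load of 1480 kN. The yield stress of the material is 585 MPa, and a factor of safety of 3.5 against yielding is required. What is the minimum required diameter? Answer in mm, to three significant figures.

Allowable stress σ_allow = 585/3.5 = 167.1 MPa.
Required area A = F/σ_allow = 1480000/167.1 = 8855 mm².
A = πd²/4 → d = √(4A/π) = 106.2 mm.

d = 106 mm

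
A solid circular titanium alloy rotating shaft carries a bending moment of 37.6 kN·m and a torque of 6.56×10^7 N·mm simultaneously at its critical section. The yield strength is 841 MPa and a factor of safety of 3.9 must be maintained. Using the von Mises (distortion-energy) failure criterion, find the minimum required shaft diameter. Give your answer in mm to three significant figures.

d = 148 mm

σ_allow = σ_y/n = 841/3.9 = 215.6 MPa.
For a solid shaft σ_b = 32M/(πd³) and τ = 16T/(πd³), so the von Mises stress is σ' = (16/πd³)·√(4M²+3T²).
√(4M²+3T²) = √(4×(3.760×10^7)² + 3×(6.560×10^7)²) = 1.363×10^8 N·mm.
d³ = 16×1.363×10^8/(π×215.6) = 3.218×10^6 mm³.
d = 147.6 mm.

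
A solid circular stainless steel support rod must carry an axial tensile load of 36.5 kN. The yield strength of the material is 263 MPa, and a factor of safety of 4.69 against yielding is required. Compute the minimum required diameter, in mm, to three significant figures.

Allowable stress σ_allow = 263/4.69 = 56.08 MPa.
Required area A = F/σ_allow = 36500/56.08 = 650.9 mm².
A = πd²/4 → d = √(4A/π) = 28.79 mm.

d = 28.8 mm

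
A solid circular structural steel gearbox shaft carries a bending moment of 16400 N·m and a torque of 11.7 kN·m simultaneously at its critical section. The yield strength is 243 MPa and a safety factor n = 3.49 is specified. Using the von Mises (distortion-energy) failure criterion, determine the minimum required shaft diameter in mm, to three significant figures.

d = 141 mm

σ_allow = σ_y/n = 243/3.49 = 69.63 MPa.
For a solid shaft σ_b = 32M/(πd³) and τ = 16T/(πd³), so the von Mises stress is σ' = (16/πd³)·√(4M²+3T²).
√(4M²+3T²) = √(4×(1.640×10^7)² + 3×(1.170×10^7)²) = 3.856×10^7 N·mm.
d³ = 16×3.856×10^7/(π×69.63) = 2.820×10^6 mm³.
d = 141.3 mm.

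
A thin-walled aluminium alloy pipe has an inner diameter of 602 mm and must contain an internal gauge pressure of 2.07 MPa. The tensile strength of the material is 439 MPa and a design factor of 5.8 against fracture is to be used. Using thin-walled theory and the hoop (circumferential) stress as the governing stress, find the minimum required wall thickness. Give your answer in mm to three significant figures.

t = 8.23 mm

σ_allow = 439/5.8 = 75.69 MPa.
Hoop stress σ_h = pD/(2t), so t = pD/(2σ_allow) = 2.07×602/(2×75.69) = 8.232 mm.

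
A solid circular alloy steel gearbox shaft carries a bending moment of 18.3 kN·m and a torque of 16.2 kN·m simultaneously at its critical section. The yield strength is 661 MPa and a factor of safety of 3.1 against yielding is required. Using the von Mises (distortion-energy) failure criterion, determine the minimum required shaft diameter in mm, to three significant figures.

σ_allow = σ_y/n = 661/3.1 = 213.2 MPa.
For a solid shaft σ_b = 32M/(πd³) and τ = 16T/(πd³), so the von Mises stress is σ' = (16/πd³)·√(4M²+3T²).
√(4M²+3T²) = √(4×(1.830×10^7)² + 3×(1.620×10^7)²) = 4.612×10^7 N·mm.
d³ = 16×4.612×10^7/(π×213.2) = 1.102×10^6 mm³.
d = 103.3 mm.

d = 103 mm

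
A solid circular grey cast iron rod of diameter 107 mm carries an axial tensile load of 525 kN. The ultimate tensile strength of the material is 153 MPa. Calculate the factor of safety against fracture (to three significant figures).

A = πd²/4 = 8992 mm².
σ = F/A = 525000/8992 = 58.39 MPa.
n = 153/58.39 = 2.621.

n = 2.62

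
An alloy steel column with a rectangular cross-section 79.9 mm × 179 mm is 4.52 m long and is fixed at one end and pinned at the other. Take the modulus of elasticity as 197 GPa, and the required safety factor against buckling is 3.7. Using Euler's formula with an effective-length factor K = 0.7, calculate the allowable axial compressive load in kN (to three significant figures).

Buckling occurs about the weak axis: I_min = h·b³/12 = 179×79.9³/12 = 7.609×10^6 mm⁴ (b = 79.9 mm is the smaller dimension).
Effective length L_e = KL = 0.7×4.52 m = 3164 mm.
Euler critical load P_cr = π²EI/L_e² = π²×197000×7.609×10^6/3164² = 1.478×10^6 N.
P_allow = P_cr/n = 1.478×10^6/3.7 = 399400 N.

P_allow = 399 kN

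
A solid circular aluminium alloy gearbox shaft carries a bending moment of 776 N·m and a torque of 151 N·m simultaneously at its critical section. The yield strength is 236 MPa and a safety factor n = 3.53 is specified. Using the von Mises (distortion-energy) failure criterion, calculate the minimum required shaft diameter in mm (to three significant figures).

σ_allow = σ_y/n = 236/3.53 = 66.86 MPa.
For a solid shaft σ_b = 32M/(πd³) and τ = 16T/(πd³), so the von Mises stress is σ' = (16/πd³)·√(4M²+3T²).
√(4M²+3T²) = √(4×(776000)² + 3×(151000)²) = 1.574×10^6 N·mm.
d³ = 16×1.574×10^6/(π×66.86) = 119900 mm³.
d = 49.31 mm.

d = 49.3 mm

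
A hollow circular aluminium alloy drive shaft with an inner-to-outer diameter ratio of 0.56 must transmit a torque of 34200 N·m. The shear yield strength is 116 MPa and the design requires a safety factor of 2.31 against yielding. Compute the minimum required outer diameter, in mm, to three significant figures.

τ_allow = 116/2.31 = 50.22 MPa.
For a hollow shaft τ = 16T/[πd_o³(1−k⁴)] with k = 0.56, so 1−k⁴ = 0.9017.
d_o³ = 16T/[π τ_allow (1−k⁴)] = 16×3.4200×10^7/(π×50.22×0.9017) = 3.847×10^6 mm³.
d_o = 156.7 mm.

d_o = 157 mm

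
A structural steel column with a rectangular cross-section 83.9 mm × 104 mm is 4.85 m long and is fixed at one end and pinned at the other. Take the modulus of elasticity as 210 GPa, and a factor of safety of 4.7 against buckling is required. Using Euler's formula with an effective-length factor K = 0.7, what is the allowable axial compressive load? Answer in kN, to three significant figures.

P_allow = 196 kN

Buckling occurs about the weak axis: I_min = h·b³/12 = 104×83.9³/12 = 5.118×10^6 mm⁴ (b = 83.9 mm is the smaller dimension).
Effective length L_e = KL = 0.7×4.85 m = 3395 mm.
Euler critical load P_cr = π²EI/L_e² = π²×210000×5.118×10^6/3395² = 920400 N.
P_allow = P_cr/n = 920400/4.7 = 195800 N.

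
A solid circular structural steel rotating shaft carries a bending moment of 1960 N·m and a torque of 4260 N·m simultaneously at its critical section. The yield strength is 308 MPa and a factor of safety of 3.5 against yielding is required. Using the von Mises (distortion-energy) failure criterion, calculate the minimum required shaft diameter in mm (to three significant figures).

d = 78.5 mm

σ_allow = σ_y/n = 308/3.5 = 88.00 MPa.
For a solid shaft σ_b = 32M/(πd³) and τ = 16T/(πd³), so the von Mises stress is σ' = (16/πd³)·√(4M²+3T²).
√(4M²+3T²) = √(4×(1.960×10^6)² + 3×(4.260×10^6)²) = 8.355×10^6 N·mm.
d³ = 16×8.355×10^6/(π×88.00) = 483600 mm³.
d = 78.49 mm.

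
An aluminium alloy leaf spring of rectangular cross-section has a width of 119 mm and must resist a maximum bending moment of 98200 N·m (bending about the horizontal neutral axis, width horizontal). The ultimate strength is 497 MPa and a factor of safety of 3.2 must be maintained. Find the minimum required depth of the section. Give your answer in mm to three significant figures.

σ_allow = 497/3.2 = 155.3 MPa.
For a rectangular section σ = 6M/(bh²), so h² = 6M/(b σ_allow) = 6×9.8200×10^7/(119×155.3) = 31880 mm².
h = 178.5 mm.

h = 179 mm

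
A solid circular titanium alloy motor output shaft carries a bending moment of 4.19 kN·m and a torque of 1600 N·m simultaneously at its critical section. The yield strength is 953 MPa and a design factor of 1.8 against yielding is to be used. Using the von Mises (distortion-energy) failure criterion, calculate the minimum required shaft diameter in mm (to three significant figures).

d = 44.0 mm

σ_allow = σ_y/n = 953/1.8 = 529.4 MPa.
For a solid shaft σ_b = 32M/(πd³) and τ = 16T/(πd³), so the von Mises stress is σ' = (16/πd³)·√(4M²+3T²).
√(4M²+3T²) = √(4×(4.190×10^6)² + 3×(1.600×10^6)²) = 8.826×10^6 N·mm.
d³ = 16×8.826×10^6/(π×529.4) = 84900 mm³.
d = 43.95 mm.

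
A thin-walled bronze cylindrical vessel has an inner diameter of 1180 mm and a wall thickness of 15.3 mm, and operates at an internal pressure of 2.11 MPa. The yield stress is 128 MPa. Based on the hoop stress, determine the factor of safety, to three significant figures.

n = 1.57

σ_h = pD/(2t) = 2.11×1180/(2×15.3) = 81.37 MPa.
n = 128/81.37 = 1.573.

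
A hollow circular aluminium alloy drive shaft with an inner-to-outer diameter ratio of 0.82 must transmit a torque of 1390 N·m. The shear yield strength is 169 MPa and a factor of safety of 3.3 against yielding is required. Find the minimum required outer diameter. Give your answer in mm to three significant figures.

d_o = 63.2 mm

τ_allow = 169/3.3 = 51.21 MPa.
For a hollow shaft τ = 16T/[πd_o³(1−k⁴)] with k = 0.82, so 1−k⁴ = 0.5479.
d_o³ = 16T/[π τ_allow (1−k⁴)] = 16×1390000/(π×51.21×0.5479) = 252300 mm³.
d_o = 63.19 mm.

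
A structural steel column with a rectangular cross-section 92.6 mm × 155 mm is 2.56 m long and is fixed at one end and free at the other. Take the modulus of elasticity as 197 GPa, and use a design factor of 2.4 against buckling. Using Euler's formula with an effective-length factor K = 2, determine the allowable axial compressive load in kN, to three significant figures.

Buckling occurs about the weak axis: I_min = h·b³/12 = 155×92.6³/12 = 1.026×10^7 mm⁴ (b = 92.6 mm is the smaller dimension).
Effective length L_e = KL = 2×2.56 m = 5120 mm.
Euler critical load P_cr = π²EI/L_e² = π²×197000×1.026×10^7/5120² = 760700 N.
P_allow = P_cr/n = 760700/2.4 = 317000 N.

P_allow = 317 kN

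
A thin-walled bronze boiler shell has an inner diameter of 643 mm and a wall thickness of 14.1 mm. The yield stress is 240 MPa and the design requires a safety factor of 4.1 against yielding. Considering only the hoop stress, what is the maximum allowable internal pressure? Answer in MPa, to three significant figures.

σ_allow = 240/4.1 = 58.54 MPa.
σ_h = pD/(2t) → p_allow = 2σ_allow t/D = 2×58.54×14.1/643 = 2.567 MPa.

p_allow = 2.57 MPa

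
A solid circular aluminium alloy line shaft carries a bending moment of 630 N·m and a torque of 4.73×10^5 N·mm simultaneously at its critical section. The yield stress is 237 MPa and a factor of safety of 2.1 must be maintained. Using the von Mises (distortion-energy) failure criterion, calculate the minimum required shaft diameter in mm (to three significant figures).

σ_allow = σ_y/n = 237/2.1 = 112.9 MPa.
For a solid shaft σ_b = 32M/(πd³) and τ = 16T/(πd³), so the von Mises stress is σ' = (16/πd³)·√(4M²+3T²).
√(4M²+3T²) = √(4×(630000)² + 3×(473000)²) = 1.503×10^6 N·mm.
d³ = 16×1.503×10^6/(π×112.9) = 67820 mm³.
d = 40.78 mm.

d = 40.8 mm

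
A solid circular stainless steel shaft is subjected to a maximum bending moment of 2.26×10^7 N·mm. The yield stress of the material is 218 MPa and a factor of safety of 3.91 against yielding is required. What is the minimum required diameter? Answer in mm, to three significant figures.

σ_allow = 218/3.91 = 55.75 MPa.
For a solid circular section σ = 32M/(πd³), so d³ = 32M/(π σ_allow) = 32×2.2600×10^7/(π×55.75) = 4.129×10^6 mm³.
d = 160.4 mm.

d = 160 mm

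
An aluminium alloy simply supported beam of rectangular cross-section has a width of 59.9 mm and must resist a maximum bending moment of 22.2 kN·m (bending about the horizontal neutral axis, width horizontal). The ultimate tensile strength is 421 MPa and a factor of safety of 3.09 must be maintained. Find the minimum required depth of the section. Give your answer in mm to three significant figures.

σ_allow = 421/3.09 = 136.2 MPa.
For a rectangular section σ = 6M/(bh²), so h² = 6M/(b σ_allow) = 6×2.2200×10^7/(59.9×136.2) = 16320 mm².
h = 127.8 mm.

h = 128 mm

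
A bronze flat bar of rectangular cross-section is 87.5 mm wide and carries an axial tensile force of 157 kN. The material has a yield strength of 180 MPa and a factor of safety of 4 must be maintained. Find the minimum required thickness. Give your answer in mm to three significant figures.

σ_allow = 180/4 = 45.00 MPa.
Required area A = F/σ_allow = 157000/45.00 = 3489 mm².
t = A/w = 3489/87.5 = 39.87 mm.

t = 39.9 mm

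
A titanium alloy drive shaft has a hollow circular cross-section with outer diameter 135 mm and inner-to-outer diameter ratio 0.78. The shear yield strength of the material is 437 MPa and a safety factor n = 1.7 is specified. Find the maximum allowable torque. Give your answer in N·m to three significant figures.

T_allow = 78200 N·m

τ_allow = 437/1.7 = 257.1 MPa.
For a hollow shaft T_allow = τ_allow·πd_o³(1−k⁴)/16 with 1−k⁴ = 0.6298, so πd_o³(1−k⁴)/16 = 304300 mm³.
T_allow = 257.1×304300 = 7.822×10^7 N·mm = 78220 N·m.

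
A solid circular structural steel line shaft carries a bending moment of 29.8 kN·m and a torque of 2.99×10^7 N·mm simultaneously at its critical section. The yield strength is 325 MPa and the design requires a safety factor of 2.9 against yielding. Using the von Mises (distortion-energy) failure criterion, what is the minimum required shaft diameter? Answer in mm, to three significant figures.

d = 153 mm

σ_allow = σ_y/n = 325/2.9 = 112.1 MPa.
For a solid shaft σ_b = 32M/(πd³) and τ = 16T/(πd³), so the von Mises stress is σ' = (16/πd³)·√(4M²+3T²).
√(4M²+3T²) = √(4×(2.980×10^7)² + 3×(2.990×10^7)²) = 7.896×10^7 N·mm.
d³ = 16×7.896×10^7/(π×112.1) = 3.588×10^6 mm³.
d = 153.1 mm.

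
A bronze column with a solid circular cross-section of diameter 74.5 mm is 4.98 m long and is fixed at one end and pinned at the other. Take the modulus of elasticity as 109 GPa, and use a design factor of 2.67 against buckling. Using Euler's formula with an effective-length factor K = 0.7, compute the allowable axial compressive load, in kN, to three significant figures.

P_allow = 50.1 kN

I = πd⁴/64 = π×74.5⁴/64 = 1.512×10^6 mm⁴.
Effective length L_e = KL = 0.7×4.98 m = 3486 mm.
Euler critical load P_cr = π²EI/L_e² = π²×109000×1.512×10^6/3486² = 133900 N.
P_allow = P_cr/n = 133900/2.67 = 50140 N.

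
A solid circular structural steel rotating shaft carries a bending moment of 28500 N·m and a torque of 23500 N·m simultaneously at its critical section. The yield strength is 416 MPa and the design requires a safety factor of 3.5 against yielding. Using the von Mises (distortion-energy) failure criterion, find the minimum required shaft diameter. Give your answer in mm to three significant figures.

d = 144 mm

σ_allow = σ_y/n = 416/3.5 = 118.9 MPa.
For a solid shaft σ_b = 32M/(πd³) and τ = 16T/(πd³), so the von Mises stress is σ' = (16/πd³)·√(4M²+3T²).
√(4M²+3T²) = √(4×(2.850×10^7)² + 3×(2.350×10^7)²) = 7.004×10^7 N·mm.
d³ = 16×7.004×10^7/(π×118.9) = 3.001×10^6 mm³.
d = 144.2 mm.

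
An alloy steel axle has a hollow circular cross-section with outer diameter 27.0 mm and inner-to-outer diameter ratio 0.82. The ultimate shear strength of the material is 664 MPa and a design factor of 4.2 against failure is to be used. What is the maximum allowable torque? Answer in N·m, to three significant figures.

T_allow = 335 N·m

τ_allow = 664/4.2 = 158.1 MPa.
For a hollow shaft T_allow = τ_allow·πd_o³(1−k⁴)/16 with 1−k⁴ = 0.5479, so πd_o³(1−k⁴)/16 = 2117 mm³.
T_allow = 158.1×2117 = 334800 N·mm = 334.8 N·m.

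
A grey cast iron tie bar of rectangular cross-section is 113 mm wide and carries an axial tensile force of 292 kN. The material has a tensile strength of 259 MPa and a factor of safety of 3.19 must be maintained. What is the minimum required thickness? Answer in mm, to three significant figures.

t = 31.8 mm

σ_allow = 259/3.19 = 81.19 MPa.
Required area A = F/σ_allow = 292000/81.19 = 3596 mm².
t = A/w = 3596/113 = 31.83 mm.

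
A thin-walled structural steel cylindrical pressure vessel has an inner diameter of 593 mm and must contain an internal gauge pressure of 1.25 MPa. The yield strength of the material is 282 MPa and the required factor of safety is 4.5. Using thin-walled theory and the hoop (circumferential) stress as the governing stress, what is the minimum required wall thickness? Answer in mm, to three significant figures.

σ_allow = 282/4.5 = 62.67 MPa.
Hoop stress σ_h = pD/(2t), so t = pD/(2σ_allow) = 1.25×593/(2×62.67) = 5.914 mm.

t = 5.91 mm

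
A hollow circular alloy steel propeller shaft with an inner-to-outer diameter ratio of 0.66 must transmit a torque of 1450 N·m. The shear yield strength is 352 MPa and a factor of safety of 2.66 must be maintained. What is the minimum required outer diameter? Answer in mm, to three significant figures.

d_o = 41.0 mm

τ_allow = 352/2.66 = 132.3 MPa.
For a hollow shaft τ = 16T/[πd_o³(1−k⁴)] with k = 0.66, so 1−k⁴ = 0.8103.
d_o³ = 16T/[π τ_allow (1−k⁴)] = 16×1450000/(π×132.3×0.8103) = 68870 mm³.
d_o = 40.99 mm.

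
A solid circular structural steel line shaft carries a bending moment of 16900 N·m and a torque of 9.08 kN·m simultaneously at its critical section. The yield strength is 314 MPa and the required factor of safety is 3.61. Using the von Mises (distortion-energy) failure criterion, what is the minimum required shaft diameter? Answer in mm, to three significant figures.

σ_allow = σ_y/n = 314/3.61 = 86.98 MPa.
For a solid shaft σ_b = 32M/(πd³) and τ = 16T/(πd³), so the von Mises stress is σ' = (16/πd³)·√(4M²+3T²).
√(4M²+3T²) = √(4×(1.690×10^7)² + 3×(9.080×10^6)²) = 3.728×10^7 N·mm.
d³ = 16×3.728×10^7/(π×86.98) = 2.183×10^6 mm³.
d = 129.7 mm.

d = 130 mm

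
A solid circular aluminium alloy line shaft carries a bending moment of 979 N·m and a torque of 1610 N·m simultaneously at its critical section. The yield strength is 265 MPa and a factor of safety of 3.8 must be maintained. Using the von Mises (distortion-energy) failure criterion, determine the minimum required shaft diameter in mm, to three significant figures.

σ_allow = σ_y/n = 265/3.8 = 69.74 MPa.
For a solid shaft σ_b = 32M/(πd³) and τ = 16T/(πd³), so the von Mises stress is σ' = (16/πd³)·√(4M²+3T²).
√(4M²+3T²) = √(4×(979000)² + 3×(1.610×10^6)²) = 3.407×10^6 N·mm.
d³ = 16×3.407×10^6/(π×69.74) = 248800 mm³.
d = 62.90 mm.

d = 62.9 mm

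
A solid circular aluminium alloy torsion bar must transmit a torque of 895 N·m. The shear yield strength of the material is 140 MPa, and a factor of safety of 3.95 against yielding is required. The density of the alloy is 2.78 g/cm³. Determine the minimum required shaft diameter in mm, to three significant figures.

Allowable shear stress τ_allow = 140/3.95 = 35.44 MPa.
For a solid shaft τ = 16T/(πd³), so d³ = 16T/(π τ_allow) = 16×895000/(π×35.44) = 128600 mm³.
d = (128600)^(1/3) = 50.48 mm.

d = 50.5 mm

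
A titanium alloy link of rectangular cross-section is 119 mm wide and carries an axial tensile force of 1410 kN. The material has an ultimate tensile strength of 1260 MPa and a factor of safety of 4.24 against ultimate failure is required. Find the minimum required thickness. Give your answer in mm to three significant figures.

t = 39.9 mm

σ_allow = 1260/4.24 = 297.2 MPa.
Required area A = F/σ_allow = 1410000/297.2 = 4745 mm².
t = A/w = 4745/119 = 39.87 mm.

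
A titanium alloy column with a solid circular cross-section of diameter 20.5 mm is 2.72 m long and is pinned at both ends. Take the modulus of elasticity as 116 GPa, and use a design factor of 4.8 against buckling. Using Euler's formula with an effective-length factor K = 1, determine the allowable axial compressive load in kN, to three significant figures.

P_allow = 0.279 kN

I = πd⁴/64 = π×20.5⁴/64 = 8669 mm⁴.
Effective length L_e = KL = 1×2.72 m = 2720 mm.
Euler critical load P_cr = π²EI/L_e² = π²×116000×8669/2720² = 1342 N.
P_allow = P_cr/n = 1342/4.8 = 279.5 N.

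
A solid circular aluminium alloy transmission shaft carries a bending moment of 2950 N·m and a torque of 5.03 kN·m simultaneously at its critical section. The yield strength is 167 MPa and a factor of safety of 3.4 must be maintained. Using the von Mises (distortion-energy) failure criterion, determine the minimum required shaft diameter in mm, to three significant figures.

d = 103 mm

σ_allow = σ_y/n = 167/3.4 = 49.12 MPa.
For a solid shaft σ_b = 32M/(πd³) and τ = 16T/(πd³), so the von Mises stress is σ' = (16/πd³)·√(4M²+3T²).
√(4M²+3T²) = √(4×(2.950×10^6)² + 3×(5.030×10^6)²) = 1.052×10^7 N·mm.
d³ = 16×1.052×10^7/(π×49.12) = 1.091×10^6 mm³.
d = 102.9 mm.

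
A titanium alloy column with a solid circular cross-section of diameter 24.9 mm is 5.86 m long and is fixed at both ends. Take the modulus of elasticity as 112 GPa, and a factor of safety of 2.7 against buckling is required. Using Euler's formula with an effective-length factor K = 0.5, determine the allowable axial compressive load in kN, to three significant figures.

P_allow = 0.900 kN

I = πd⁴/64 = π×24.9⁴/64 = 18870 mm⁴.
Effective length L_e = KL = 0.5×5.86 m = 2930 mm.
Euler critical load P_cr = π²EI/L_e² = π²×112000×18870/2930² = 2430 N.
P_allow = P_cr/n = 2430/2.7 = 899.9 N.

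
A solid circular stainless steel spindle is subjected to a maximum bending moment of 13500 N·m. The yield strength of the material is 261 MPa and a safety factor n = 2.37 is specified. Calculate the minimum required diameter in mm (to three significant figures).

σ_allow = 261/2.37 = 110.1 MPa.
For a solid circular section σ = 32M/(πd³), so d³ = 32M/(π σ_allow) = 32×1.3500×10^7/(π×110.1) = 1.249×10^6 mm³.
d = 107.7 mm.

d = 108 mm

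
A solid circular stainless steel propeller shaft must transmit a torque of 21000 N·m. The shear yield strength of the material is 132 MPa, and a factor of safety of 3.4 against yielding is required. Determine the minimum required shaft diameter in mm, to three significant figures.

Allowable shear stress τ_allow = 132/3.4 = 38.82 MPa.
For a solid shaft τ = 16T/(πd³), so d³ = 16T/(π τ_allow) = 16×2.1000×10^7/(π×38.82) = 2.755×10^6 mm³.
d = (2.755×10^6)^(1/3) = 140.2 mm.

d = 140 mm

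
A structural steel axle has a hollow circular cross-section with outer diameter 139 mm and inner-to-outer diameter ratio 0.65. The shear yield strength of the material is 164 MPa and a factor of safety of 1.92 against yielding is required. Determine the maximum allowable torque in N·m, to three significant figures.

τ_allow = 164/1.92 = 85.42 MPa.
For a hollow shaft T_allow = τ_allow·πd_o³(1−k⁴)/16 with 1−k⁴ = 0.8215, so πd_o³(1−k⁴)/16 = 433200 mm³.
T_allow = 85.42×433200 = 3.700×10^7 N·mm = 37000 N·m.

T_allow = 37000 N·m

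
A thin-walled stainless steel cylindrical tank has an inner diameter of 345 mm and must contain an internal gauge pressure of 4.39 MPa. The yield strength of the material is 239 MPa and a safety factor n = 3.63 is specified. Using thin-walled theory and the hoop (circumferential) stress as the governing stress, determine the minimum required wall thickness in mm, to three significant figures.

t = 11.5 mm

σ_allow = 239/3.63 = 65.84 MPa.
Hoop stress σ_h = pD/(2t), so t = pD/(2σ_allow) = 4.39×345/(2×65.84) = 11.50 mm.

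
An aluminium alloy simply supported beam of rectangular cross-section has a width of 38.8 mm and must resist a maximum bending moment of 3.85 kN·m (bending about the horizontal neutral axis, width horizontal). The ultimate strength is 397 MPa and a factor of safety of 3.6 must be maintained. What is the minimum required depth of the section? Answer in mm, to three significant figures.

h = 73.5 mm

σ_allow = 397/3.6 = 110.3 MPa.
For a rectangular section σ = 6M/(bh²), so h² = 6M/(b σ_allow) = 6×3850000/(38.8×110.3) = 5399 mm².
h = 73.48 mm.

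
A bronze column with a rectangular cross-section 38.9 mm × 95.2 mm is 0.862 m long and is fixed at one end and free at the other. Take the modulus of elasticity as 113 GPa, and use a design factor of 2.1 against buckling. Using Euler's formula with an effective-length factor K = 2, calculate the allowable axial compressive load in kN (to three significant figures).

Buckling occurs about the weak axis: I_min = h·b³/12 = 95.2×38.9³/12 = 467000 mm⁴ (b = 38.9 mm is the smaller dimension).
Effective length L_e = KL = 2×0.862 m = 1724 mm.
Euler critical load P_cr = π²EI/L_e² = π²×113000×467000/1724² = 175200 N.
P_allow = P_cr/n = 175200/2.1 = 83440 N.

P_allow = 83.4 kN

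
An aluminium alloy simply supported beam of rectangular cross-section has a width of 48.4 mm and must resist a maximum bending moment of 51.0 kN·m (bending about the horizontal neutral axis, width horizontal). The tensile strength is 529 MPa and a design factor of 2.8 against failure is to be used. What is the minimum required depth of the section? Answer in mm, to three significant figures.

h = 183 mm

σ_allow = 529/2.8 = 188.9 MPa.
For a rectangular section σ = 6M/(bh²), so h² = 6M/(b σ_allow) = 6×5.1000×10^7/(48.4×188.9) = 33460 mm².
h = 182.9 mm.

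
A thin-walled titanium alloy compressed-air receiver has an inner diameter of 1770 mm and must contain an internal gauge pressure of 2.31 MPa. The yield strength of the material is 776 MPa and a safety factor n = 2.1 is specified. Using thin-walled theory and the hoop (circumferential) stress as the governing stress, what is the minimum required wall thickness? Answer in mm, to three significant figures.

t = 5.53 mm

σ_allow = 776/2.1 = 369.5 MPa.
Hoop stress σ_h = pD/(2t), so t = pD/(2σ_allow) = 2.31×1770/(2×369.5) = 5.532 mm.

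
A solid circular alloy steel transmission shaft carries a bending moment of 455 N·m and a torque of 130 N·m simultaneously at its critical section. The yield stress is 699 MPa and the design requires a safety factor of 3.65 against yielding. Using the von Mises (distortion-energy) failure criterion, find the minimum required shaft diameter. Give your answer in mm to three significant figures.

σ_allow = σ_y/n = 699/3.65 = 191.5 MPa.
For a solid shaft σ_b = 32M/(πd³) and τ = 16T/(πd³), so the von Mises stress is σ' = (16/πd³)·√(4M²+3T²).
√(4M²+3T²) = √(4×(455000)² + 3×(130000)²) = 937400 N·mm.
d³ = 16×937400/(π×191.5) = 24930 mm³.
d = 29.21 mm.

d = 29.2 mm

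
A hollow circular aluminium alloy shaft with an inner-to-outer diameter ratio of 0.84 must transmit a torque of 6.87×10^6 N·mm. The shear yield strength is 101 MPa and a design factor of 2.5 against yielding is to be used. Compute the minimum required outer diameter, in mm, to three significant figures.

d_o = 120 mm

τ_allow = 101/2.5 = 40.40 MPa.
For a hollow shaft τ = 16T/[πd_o³(1−k⁴)] with k = 0.84, so 1−k⁴ = 0.5021.
d_o³ = 16T/[π τ_allow (1−k⁴)] = 16×6870000/(π×40.40×0.5021) = 1.725×10^6 mm³.
d_o = 119.9 mm.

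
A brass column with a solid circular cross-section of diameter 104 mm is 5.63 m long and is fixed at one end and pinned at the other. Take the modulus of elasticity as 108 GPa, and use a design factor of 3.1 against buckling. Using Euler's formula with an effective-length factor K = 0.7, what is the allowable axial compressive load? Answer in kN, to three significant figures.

P_allow = 127 kN

I = πd⁴/64 = π×104⁴/64 = 5.743×10^6 mm⁴.
Effective length L_e = KL = 0.7×5.63 m = 3941 mm.
Euler critical load P_cr = π²EI/L_e² = π²×108000×5.743×10^6/3941² = 394100 N.
P_allow = P_cr/n = 394100/3.1 = 127100 N.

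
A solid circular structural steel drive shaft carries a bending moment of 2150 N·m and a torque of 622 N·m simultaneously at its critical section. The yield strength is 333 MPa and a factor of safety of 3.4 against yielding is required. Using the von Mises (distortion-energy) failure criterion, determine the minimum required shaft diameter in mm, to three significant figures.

d = 61.3 mm

σ_allow = σ_y/n = 333/3.4 = 97.94 MPa.
For a solid shaft σ_b = 32M/(πd³) and τ = 16T/(πd³), so the von Mises stress is σ' = (16/πd³)·√(4M²+3T²).
√(4M²+3T²) = √(4×(2.150×10^6)² + 3×(622000)²) = 4.433×10^6 N·mm.
d³ = 16×4.433×10^6/(π×97.94) = 230500 mm³.
d = 61.31 mm.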